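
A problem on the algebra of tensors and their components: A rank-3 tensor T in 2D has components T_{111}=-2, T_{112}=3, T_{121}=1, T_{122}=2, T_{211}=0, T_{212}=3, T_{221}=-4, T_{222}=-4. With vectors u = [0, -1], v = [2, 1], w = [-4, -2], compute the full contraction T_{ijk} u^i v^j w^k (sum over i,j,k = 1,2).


S = sum over i,j,k of T_{ijk} u_i v_j w_k. Expanding all 8 terms:
T_{111}*u_1*v_1*w_1 = -2*0*2*-4 = 0  (running total: 0)
T_{112}*u_1*v_1*w_2 = 3*0*2*-2 = 0  (running total: 0)
T_{121}*u_1*v_2*w_1 = 1*0*1*-4 = 0  (running total: 0)
T_{122}*u_1*v_2*w_2 = 2*0*1*-2 = 0  (running total: 0)
T_{211}*u_2*v_1*w_1 = 0*-1*2*-4 = 0  (running total: 0)
T_{212}*u_2*v_1*w_2 = 3*-1*2*-2 = 12  (running total: 12)
T_{221}*u_2*v_2*w_1 = -4*-1*1*-4 = -16  (running total: -4)
T_{222}*u_2*v_2*w_2 = -4*-1*1*-2 = -8  (running total: -12)
S = -12

-12


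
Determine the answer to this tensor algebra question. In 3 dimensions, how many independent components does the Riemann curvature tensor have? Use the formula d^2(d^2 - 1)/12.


The Riemann tensor in d dimensions has d^2(d^2 - 1)/12 independent components.
d = 3, so d^2 = 9
d^2 - 1 = 8
d^2(d^2 - 1) = 9 * 8 = 72
Divide by 12: 72 / 12 = 6

6


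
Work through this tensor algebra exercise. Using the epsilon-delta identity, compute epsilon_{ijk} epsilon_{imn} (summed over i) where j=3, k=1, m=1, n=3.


Using the identity: epsilon_{ijk} epsilon_{imn} = delta_{jm} delta_{kn} - delta_{jn} delta_{km}.
delta_{31} = 0
delta_{13} = 0
delta_{33} = 1
delta_{11} = 1
Result = 0 * 0 - 1 * 1 = 0 - 1 = -1

-1


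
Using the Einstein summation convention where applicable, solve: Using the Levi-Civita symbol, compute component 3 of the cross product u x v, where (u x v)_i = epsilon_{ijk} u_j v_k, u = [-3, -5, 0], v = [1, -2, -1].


(u x v)_3 = sum_{j,k} epsilon_{3jk} u_j v_k. Only permutations of (1,2,3) contribute; the two non-zero terms are:
eps_{312} u_1 v_2 = 1 * -3 * -2 = 6
eps_{321} u_2 v_1 = -1 * -5 * 1 = 5
(u x v)_3 = 11

11


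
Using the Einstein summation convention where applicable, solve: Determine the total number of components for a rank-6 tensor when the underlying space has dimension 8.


The number of components of a rank-r tensor in d dimensions is d^r.
Here d = 8 and r = 6.
8^6 = 262144

262144


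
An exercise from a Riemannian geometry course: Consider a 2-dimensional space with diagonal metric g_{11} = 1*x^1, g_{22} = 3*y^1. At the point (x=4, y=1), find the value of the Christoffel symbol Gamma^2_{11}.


For a diagonal metric, Gamma^k_{ij} = (1/2) g^{kk} (dg_{ik}/dx_j + dg_{jk}/dx_i - dg_{ij}/dx_k).
The metric is diagonal, so g_{ab} = 0 for a != b.
At the given point: g_{11} = 4, g_{22} = 3
g^{22} = 1/3
dg_{12}/dx_1 = 0 (off-diagonal)
dg_{12}/dx_1 = 0 (off-diagonal)
dg_{11}/dx_2 = dg_{11}/dx_2 = 0
Numerator = 0 + 0 - 0 = 0
Gamma^2_{11} = 0 / (2 * 3) = 0

0


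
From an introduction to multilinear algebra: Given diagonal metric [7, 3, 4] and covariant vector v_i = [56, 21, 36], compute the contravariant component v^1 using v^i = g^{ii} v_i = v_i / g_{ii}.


To raise an index with a diagonal metric: v^i = v_i / g_{ii}.
For index 1: v_1 = 56, g_{11} = 7
v^1 = 56 / 7 = 8

8


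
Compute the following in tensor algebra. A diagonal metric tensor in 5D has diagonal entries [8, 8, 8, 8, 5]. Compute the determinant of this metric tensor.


For a diagonal metric, the determinant is the product of diagonal entries.
Diagonal entries: 8, 8, 8, 8, 5
det(g) = 8 * 8 * 8 * 8 * 5 = 20480

20480


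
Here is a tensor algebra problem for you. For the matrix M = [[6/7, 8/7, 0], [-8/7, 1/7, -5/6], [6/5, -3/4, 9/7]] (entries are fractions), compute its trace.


The trace is the sum of diagonal entries.
Diagonal: M[1,1] = 6/7, M[2,2] = 1/7, M[3,3] = 9/7
Tr(M) = 6/7 + 1/7 + 9/7
Computing step by step:
After adding M[1,1]: 6/7
After adding M[2,2]: 1
After adding M[3,3]: 16/7
Tr(M) = 16/7

16/7


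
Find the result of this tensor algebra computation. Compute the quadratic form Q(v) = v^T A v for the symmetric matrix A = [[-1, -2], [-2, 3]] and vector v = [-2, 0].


First compute Av:
(Av)_1 = -1*-2 + -2*0 = 2
(Av)_2 = -2*-2 + 3*0 = 4
Av = [2, 4]
Then v^T (Av) = -2*2 + 0*4
= -4 + 0 = -4

-4


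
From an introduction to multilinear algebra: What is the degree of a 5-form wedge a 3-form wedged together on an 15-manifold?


The degree of a wedge product is the sum of the degrees of the individual forms.
Degrees: 5, 3
Total degree = 5 + 3 = 8

8


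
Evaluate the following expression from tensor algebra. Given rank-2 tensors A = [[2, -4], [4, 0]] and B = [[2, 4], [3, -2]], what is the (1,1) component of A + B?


Tensor addition is component-wise: (A + B)_{ij} = A_{ij} + B_{ij}.
A_{11} = 2
B_{11} = 2
(A + B)_{11} = 2 + 2 = 4

4


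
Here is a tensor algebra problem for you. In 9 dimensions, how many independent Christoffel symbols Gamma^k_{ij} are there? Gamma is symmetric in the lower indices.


Christoffel symbols Gamma^k_{ij} are symmetric in i,j, so there are d * d(d+1)/2 independent symbols.
d = 9
d(d+1)/2 = 9 * 10 / 2 = 45
Total = 9 * 45 = 405

405


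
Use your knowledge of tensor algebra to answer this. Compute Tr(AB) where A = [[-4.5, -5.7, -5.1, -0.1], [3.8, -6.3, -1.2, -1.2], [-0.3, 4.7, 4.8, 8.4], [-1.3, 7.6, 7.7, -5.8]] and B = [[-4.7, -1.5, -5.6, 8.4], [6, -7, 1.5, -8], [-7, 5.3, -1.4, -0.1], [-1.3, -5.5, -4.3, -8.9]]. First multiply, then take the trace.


Tr(AB) = sum_i (AB)_{ii} where (AB)_{ii} = sum_k A_{ik} B_{ki}.
(AB)_{11} = -4.5*-4.7 + -5.7*6 + -5.1*-7 + -0.1*-1.3 = 22.78
(AB)_{22} = 3.8*-1.5 + -6.3*-7 + -1.2*5.3 + -1.2*-5.5 = 38.64
(AB)_{33} = -0.3*-5.6 + 4.7*1.5 + 4.8*-1.4 + 8.4*-4.3 = -34.11
(AB)_{44} = -1.3*8.4 + 7.6*-8 + 7.7*-0.1 + -5.8*-8.9 = -20.87
Tr(AB) = 22.78 + 38.64 + -34.11 + -20.87 = 6.44

6.44


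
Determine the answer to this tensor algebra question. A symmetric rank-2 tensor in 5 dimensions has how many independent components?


A symmetric rank-2 tensor in d dimensions has d(d+1)/2 independent components.
d = 5
d(d+1)/2 = 5 * 6 / 2 = 30 / 2 = 15

15


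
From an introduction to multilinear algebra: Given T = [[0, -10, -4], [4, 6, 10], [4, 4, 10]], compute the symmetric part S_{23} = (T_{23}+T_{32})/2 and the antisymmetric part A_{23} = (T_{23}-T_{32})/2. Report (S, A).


T_{23} = 10
T_{32} = 4
S_{23} = (10 + 4)/2 = 14/2 = 7
A_{23} = (10 - 4)/2 = 6/2 = 3
Check: S + A = 7 + 3 = 10 = T_{23}.

(7, 3)


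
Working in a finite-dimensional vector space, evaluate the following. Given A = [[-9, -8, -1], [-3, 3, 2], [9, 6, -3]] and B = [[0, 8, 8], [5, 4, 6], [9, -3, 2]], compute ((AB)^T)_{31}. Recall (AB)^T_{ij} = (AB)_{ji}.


(AB)^T_{ij} = (AB)_{ji} = sum_k A_{jk} B_{ki}.
For i=3, j=1 we need (AB)_{13}:
A_{11} * B_{13} = -9 * 8 = -72
A_{12} * B_{23} = -8 * 6 = -48
A_{13} * B_{33} = -1 * 2 = -2
Sum = -72 + -48 + -2 = -122

-122


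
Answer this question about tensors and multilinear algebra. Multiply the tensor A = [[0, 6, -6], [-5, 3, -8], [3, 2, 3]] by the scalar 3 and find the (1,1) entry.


Scalar multiplication: (cA)_{ij} = c * A_{ij}.
c = 3
A_{11} = 0
(cA)_{11} = 3 * 0 = 0

0


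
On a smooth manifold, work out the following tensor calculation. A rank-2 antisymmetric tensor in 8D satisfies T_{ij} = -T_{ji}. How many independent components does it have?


An antisymmetric rank-2 tensor satisfies A_{ij} = -A_{ji}, so diagonal entries are zero.
The independent components are the upper-triangular entries: C(n, 2) = n(n-1)/2.
n = 8
C(8, 2) = 8 * 7 / 2 = 56 / 2 = 28

28


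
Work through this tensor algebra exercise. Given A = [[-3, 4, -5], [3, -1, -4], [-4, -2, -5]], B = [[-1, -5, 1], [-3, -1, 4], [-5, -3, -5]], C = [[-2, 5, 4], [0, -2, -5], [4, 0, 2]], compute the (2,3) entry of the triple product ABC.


(ABC)_{23} = sum_m (AB)_{2m} C_{m3}. First compute row 2 of AB.
(AB)_{21} = 3*-1 + -1*-3 + -4*-5 = 20
(AB)_{22} = 3*-5 + -1*-1 + -4*-3 = -2
(AB)_{23} = 3*1 + -1*4 + -4*-5 = 19
Now contract with column 3 of C:
(AB)_{21} * C_{13} = 20 * 4 = 80
(AB)_{22} * C_{23} = -2 * -5 = 10
(AB)_{23} * C_{33} = 19 * 2 = 38
(ABC)_{23} = 80 + 10 + 38 = 128

128


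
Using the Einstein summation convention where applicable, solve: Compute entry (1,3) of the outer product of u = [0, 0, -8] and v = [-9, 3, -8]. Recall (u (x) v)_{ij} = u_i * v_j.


The outer product entry T_{ij} = u_i * v_j.
We need i=1, j=3.
u_1 = 0, v_3 = -8
T_{1,3} = 0 * -8 = 0

0


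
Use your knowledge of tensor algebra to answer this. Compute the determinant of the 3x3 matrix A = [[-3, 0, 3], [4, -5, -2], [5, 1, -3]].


Expanding along the first row, det(A) = a11*M_11 - a12*M_12 + a13*M_13, where M_1j is the (1,j) minor.
Minor M_11 = -5*-3 - -2*1 = 17
Minor M_12 = 4*-3 - -2*5 = -2
Minor M_13 = 4*1 - -5*5 = 29
det = -3*(17) - 0*(-2) + 3*(29)
    = -51 - 0 + 87
    = 36

36


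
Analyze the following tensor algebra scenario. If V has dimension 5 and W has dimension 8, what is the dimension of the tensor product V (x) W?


The dimension of a tensor product is the product of dimensions.
dim(V) = 5, dim(W) = 8
dim(V (x) W) = 5 * 8 = 40

40


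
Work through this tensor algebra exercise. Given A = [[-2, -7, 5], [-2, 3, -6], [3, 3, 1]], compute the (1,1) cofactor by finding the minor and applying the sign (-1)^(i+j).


To find cofactor C_{11}, delete row 1 and column 1.
The resulting 2x2 submatrix is: [[3, -6], [3, 1]]
Minor M_{11} = 3*1 - -6*3
  = 3 - -18 = 21
Sign = (-1)^(1+1) = (-1)^2 = 1
Cofactor C_{11} = 1 * 21 = 21

21


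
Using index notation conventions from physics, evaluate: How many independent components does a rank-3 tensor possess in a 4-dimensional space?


The number of components of a rank-r tensor in d dimensions is d^r.
Here d = 4 and r = 3.
4^3 = 64

64


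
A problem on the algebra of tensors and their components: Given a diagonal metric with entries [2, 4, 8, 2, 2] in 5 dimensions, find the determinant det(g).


For a diagonal metric, the determinant is the product of diagonal entries.
Diagonal entries: 2, 4, 8, 2, 2
det(g) = 2 * 4 * 8 * 2 * 2 = 256

256


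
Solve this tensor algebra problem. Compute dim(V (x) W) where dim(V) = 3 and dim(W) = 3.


The dimension of a tensor product is the product of dimensions.
dim(V) = 3, dim(W) = 3
dim(V (x) W) = 3 * 3 = 9

9


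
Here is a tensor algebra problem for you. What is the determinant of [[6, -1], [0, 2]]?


For a 2x2 matrix [[a, b], [c, d]], det = a*d - b*c.
a = 6, b = -1, c = 0, d = 2
a*d = 6 * 2 = 12
b*c = -1 * 0 = 0
det = 12 - 0 = 12

12


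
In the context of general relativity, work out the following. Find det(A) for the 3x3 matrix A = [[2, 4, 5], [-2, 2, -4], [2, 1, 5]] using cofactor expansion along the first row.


Expanding along the first row, det(A) = a11*M_11 - a12*M_12 + a13*M_13, where M_1j is the (1,j) minor.
Minor M_11 = 2*5 - -4*1 = 14
Minor M_12 = -2*5 - -4*2 = -2
Minor M_13 = -2*1 - 2*2 = -6
det = 2*(14) - 4*(-2) + 5*(-6)
    = 28 - -8 + -30
    = 6

6


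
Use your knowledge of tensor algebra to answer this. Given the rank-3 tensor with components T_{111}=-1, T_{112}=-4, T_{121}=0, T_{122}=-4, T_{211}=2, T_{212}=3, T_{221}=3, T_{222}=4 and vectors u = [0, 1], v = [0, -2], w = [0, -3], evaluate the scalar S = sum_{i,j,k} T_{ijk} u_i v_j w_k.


S = sum over i,j,k of T_{ijk} u_i v_j w_k. Expanding all 8 terms:
T_{111}*u_1*v_1*w_1 = -1*0*0*0 = 0  (running total: 0)
T_{112}*u_1*v_1*w_2 = -4*0*0*-3 = 0  (running total: 0)
T_{121}*u_1*v_2*w_1 = 0*0*-2*0 = 0  (running total: 0)
T_{122}*u_1*v_2*w_2 = -4*0*-2*-3 = 0  (running total: 0)
T_{211}*u_2*v_1*w_1 = 2*1*0*0 = 0  (running total: 0)
T_{212}*u_2*v_1*w_2 = 3*1*0*-3 = 0  (running total: 0)
T_{221}*u_2*v_2*w_1 = 3*1*-2*0 = 0  (running total: 0)
T_{222}*u_2*v_2*w_2 = 4*1*-2*-3 = 24  (running total: 24)
S = 24

24


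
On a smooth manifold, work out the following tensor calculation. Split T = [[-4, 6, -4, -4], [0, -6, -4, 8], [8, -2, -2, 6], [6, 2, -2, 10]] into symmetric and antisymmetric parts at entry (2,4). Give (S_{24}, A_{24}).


T_{24} = 8
T_{42} = 2
S_{24} = (8 + 2)/2 = 10/2 = 5
A_{24} = (8 - 2)/2 = 6/2 = 3
Check: S + A = 5 + 3 = 8 = T_{24}.

(5, 3)


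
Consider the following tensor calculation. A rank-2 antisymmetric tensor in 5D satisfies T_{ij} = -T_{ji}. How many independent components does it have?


An antisymmetric rank-2 tensor satisfies A_{ij} = -A_{ji}, so diagonal entries are zero.
The independent components are the upper-triangular entries: C(n, 2) = n(n-1)/2.
n = 5
C(5, 2) = 5 * 4 / 2 = 20 / 2 = 10

10


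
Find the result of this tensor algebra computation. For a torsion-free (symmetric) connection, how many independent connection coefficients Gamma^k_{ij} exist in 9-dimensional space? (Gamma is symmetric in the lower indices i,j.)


Christoffel symbols Gamma^k_{ij} are symmetric in i,j, so there are d * d(d+1)/2 independent symbols.
d = 9
d(d+1)/2 = 9 * 10 / 2 = 45
Total = 9 * 45 = 405

405


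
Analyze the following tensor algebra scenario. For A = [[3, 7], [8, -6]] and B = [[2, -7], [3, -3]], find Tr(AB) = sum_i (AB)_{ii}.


Tr(AB) = sum_i (AB)_{ii} where (AB)_{ii} = sum_k A_{ik} B_{ki}.
(AB)_{11} = 3*2 + 7*3 = 27
(AB)_{22} = 8*-7 + -6*-3 = -38
Tr(AB) = 27 + -38 = -11

-11


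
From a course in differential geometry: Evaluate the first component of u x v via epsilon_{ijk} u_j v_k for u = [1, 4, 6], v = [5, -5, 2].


(u x v)_1 = sum_{j,k} epsilon_{1jk} u_j v_k. Only permutations of (1,2,3) contribute; the two non-zero terms are:
eps_{123} u_2 v_3 = 1 * 4 * 2 = 8
eps_{132} u_3 v_2 = -1 * 6 * -5 = 30
(u x v)_1 = 38

38


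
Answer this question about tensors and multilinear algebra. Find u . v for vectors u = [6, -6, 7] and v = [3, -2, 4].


The inner product u . v = sum of u_i * v_i.
Term-by-term: 6 * 3, -6 * -2, 7 * 4
Products: 18, 12, 28
Sum = 18 + 12 + 28 = 58

58


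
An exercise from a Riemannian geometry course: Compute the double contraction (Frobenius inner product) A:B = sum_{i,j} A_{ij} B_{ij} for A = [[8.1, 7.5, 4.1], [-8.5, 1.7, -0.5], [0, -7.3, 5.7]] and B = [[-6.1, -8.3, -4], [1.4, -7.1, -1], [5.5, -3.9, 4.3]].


A:B = sum over all i,j of A_{ij} * B_{ij}.
Row 1: 8.1*-6.1=-49.41, 7.5*-8.3=-62.25, 4.1*-4=-16.4 => row sum = -128.06
Row 2: -8.5*1.4=-11.9, 1.7*-7.1=-12.07, -0.5*-1=0.5 => row sum = -23.47
Row 3: 0*5.5=0, -7.3*-3.9=28.47, 5.7*4.3=24.51 => row sum = 52.98
Total = -128.06 + -23.47 + 52.98 = -98.55

-98.55


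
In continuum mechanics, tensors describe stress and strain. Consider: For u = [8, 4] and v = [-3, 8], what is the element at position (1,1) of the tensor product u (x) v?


The outer product entry T_{ij} = u_i * v_j.
We need i=1, j=1.
u_1 = 8, v_1 = -3
T_{1,1} = 8 * -3 = -24

-24


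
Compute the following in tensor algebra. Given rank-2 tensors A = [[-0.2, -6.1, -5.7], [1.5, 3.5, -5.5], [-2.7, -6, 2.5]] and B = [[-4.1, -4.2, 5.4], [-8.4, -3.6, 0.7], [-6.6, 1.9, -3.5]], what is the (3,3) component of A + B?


Tensor addition is component-wise: (A + B)_{ij} = A_{ij} + B_{ij}.
A_{33} = 2.5
B_{33} = -3.5
(A + B)_{33} = 2.5 + -3.5 = -1

-1


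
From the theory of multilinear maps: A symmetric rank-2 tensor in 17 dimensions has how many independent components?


A symmetric rank-2 tensor in d dimensions has d(d+1)/2 independent components.
d = 17
d(d+1)/2 = 17 * 18 / 2 = 306 / 2 = 153

153


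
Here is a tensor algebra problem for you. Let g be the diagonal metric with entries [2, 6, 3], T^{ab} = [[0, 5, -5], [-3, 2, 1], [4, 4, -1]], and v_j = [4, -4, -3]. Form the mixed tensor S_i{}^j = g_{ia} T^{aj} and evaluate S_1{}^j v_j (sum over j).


Step 1: lower the first index. For a diagonal metric, g_{ia} T^{aj} = g_{ii} T^{ij} (no sum on i).
g_{11} = 2
S_1{}^1 = 2 * T^{11} = 2 * 0 = 0
S_1{}^2 = 2 * T^{12} = 2 * 5 = 10
S_1{}^3 = 2 * T^{13} = 2 * -5 = -10
Step 2: contract S_1{}^j with v_j.
S_1{}^1 * v_1 = 0 * 4 = 0
S_1{}^2 * v_2 = 10 * -4 = -40
S_1{}^3 * v_3 = -10 * -3 = 30
Result = 0 + -40 + 30 = -10

-10


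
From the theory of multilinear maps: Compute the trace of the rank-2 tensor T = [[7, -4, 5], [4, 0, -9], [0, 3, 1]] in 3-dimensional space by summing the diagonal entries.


The contraction (trace) of a rank-2 tensor is the sum of its diagonal elements.
Diagonal entries: A[1,1] = 7, A[2,2] = 0, A[3,3] = 1
Tr(A) = 7 + 0 + 1 = 8

8


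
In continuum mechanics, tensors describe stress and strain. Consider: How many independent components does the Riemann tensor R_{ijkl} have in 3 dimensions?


The Riemann tensor in d dimensions has d^2(d^2 - 1)/12 independent components.
d = 3, so d^2 = 9
d^2 - 1 = 8
d^2(d^2 - 1) = 9 * 8 = 72
Divide by 12: 72 / 12 = 6

6


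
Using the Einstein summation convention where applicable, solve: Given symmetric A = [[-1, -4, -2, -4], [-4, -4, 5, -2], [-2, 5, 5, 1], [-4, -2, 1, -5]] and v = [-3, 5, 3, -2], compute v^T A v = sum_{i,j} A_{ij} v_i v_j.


First compute Av:
(Av)_1 = -1*-3 + -4*5 + -2*3 + -4*-2 = -15
(Av)_2 = -4*-3 + -4*5 + 5*3 + -2*-2 = 11
(Av)_3 = -2*-3 + 5*5 + 5*3 + 1*-2 = 44
(Av)_4 = -4*-3 + -2*5 + 1*3 + -5*-2 = 15
Av = [-15, 11, 44, 15]
Then v^T (Av) = -3*-15 + 5*11 + 3*44 + -2*15
= 45 + 55 + 132 + -30 = 202

202


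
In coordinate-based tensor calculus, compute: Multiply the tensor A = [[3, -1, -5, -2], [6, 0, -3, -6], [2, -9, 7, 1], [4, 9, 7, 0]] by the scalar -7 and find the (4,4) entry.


Scalar multiplication: (cA)_{ij} = c * A_{ij}.
c = -7
A_{44} = 0
(cA)_{44} = -7 * 0 = 0

0


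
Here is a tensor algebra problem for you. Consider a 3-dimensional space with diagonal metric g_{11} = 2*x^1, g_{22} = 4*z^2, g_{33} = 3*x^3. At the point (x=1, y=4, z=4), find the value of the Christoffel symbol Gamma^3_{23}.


For a diagonal metric, Gamma^k_{ij} = (1/2) g^{kk} (dg_{ik}/dx_j + dg_{jk}/dx_i - dg_{ij}/dx_k).
The metric is diagonal, so g_{ab} = 0 for a != b.
At the given point: g_{11} = 2, g_{22} = 64, g_{33} = 3
g^{33} = 1/3
dg_{23}/dx_3 = 0 (off-diagonal)
dg_{33}/dx_2 = dg_{33}/dx_2 = 0
dg_{23}/dx_3 = 0 (off-diagonal)
Numerator = 0 + 0 - 0 = 0
Gamma^3_{23} = 0 / (2 * 3) = 0

0


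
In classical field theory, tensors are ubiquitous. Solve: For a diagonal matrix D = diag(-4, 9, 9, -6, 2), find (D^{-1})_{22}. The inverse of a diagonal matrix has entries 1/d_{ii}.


For a diagonal matrix, the inverse has entries (D^{-1})_{ii} = 1/d_{ii}.
The diagonal entries are: d_{11} = -4, d_{22} = 9, d_{33} = 9, d_{44} = -6, d_{55} = 2
We need (D^{-1})_{22} = 1/d_{22} = 1/9 = 1/9

1/9


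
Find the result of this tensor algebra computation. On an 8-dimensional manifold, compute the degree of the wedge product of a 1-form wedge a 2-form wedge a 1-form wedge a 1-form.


The degree of a wedge product is the sum of the degrees of the individual forms.
Degrees: 1, 2, 1, 1
Total degree = 1 + 2 + 1 + 1 = 5

5


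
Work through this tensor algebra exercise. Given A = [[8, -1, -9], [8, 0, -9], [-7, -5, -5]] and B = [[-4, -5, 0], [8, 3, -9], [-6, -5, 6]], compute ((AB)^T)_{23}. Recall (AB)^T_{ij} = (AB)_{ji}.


(AB)^T_{ij} = (AB)_{ji} = sum_k A_{jk} B_{ki}.
For i=2, j=3 we need (AB)_{32}:
A_{31} * B_{12} = -7 * -5 = 35
A_{32} * B_{22} = -5 * 3 = -15
A_{33} * B_{32} = -5 * -5 = 25
Sum = 35 + -15 + 25 = 45

45


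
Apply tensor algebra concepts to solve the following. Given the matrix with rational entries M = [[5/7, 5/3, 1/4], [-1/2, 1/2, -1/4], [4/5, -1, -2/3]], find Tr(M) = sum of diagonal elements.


The trace is the sum of diagonal entries.
Diagonal: M[1,1] = 5/7, M[2,2] = 1/2, M[3,3] = -2/3
Tr(M) = 5/7 + 1/2 + -2/3
Computing step by step:
After adding M[1,1]: 5/7
After adding M[2,2]: 17/14
After adding M[3,3]: 23/42
Tr(M) = 23/42

23/42


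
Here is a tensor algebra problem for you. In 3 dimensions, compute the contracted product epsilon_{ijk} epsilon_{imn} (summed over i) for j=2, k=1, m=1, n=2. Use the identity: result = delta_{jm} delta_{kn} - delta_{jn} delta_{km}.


Using the identity: epsilon_{ijk} epsilon_{imn} = delta_{jm} delta_{kn} - delta_{jn} delta_{km}.
delta_{21} = 0
delta_{12} = 0
delta_{22} = 1
delta_{11} = 1
Result = 0 * 0 - 1 * 1 = 0 - 1 = -1

-1


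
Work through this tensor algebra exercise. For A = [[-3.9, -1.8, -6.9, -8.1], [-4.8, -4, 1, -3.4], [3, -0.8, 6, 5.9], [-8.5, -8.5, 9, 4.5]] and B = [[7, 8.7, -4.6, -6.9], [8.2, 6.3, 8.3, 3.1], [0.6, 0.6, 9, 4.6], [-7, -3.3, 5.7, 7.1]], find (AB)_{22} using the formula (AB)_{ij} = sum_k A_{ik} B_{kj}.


(AB)_{ij} = sum_k A_{ik} B_{kj}.
For i=2, j=2:
A_{21} * B_{12} = -4.8 * 8.7 = -41.76
A_{22} * B_{22} = -4 * 6.3 = -25.2
A_{23} * B_{32} = 1 * 0.6 = 0.6
A_{24} * B_{42} = -3.4 * -3.3 = 11.22
Sum = -41.76 + -25.2 + 0.6 + 11.22 = -55.14

-55.14


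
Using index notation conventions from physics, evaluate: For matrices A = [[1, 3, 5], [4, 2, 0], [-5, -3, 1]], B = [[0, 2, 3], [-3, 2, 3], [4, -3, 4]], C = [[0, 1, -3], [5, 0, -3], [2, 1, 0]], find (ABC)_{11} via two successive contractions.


(ABC)_{11} = sum_m (AB)_{1m} C_{m1}. First compute row 1 of AB.
(AB)_{11} = 1*0 + 3*-3 + 5*4 = 11
(AB)_{12} = 1*2 + 3*2 + 5*-3 = -7
(AB)_{13} = 1*3 + 3*3 + 5*4 = 32
Now contract with column 1 of C:
(AB)_{11} * C_{11} = 11 * 0 = 0
(AB)_{12} * C_{21} = -7 * 5 = -35
(AB)_{13} * C_{31} = 32 * 2 = 64
(ABC)_{11} = 0 + -35 + 64 = 29

29


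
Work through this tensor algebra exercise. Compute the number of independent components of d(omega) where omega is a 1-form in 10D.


The exterior derivative of a p-form is a (p+1)-form.
Its number of independent components is C(n, p+1).
n = 10, p+1 = 2
C(10, 2) = 45

45


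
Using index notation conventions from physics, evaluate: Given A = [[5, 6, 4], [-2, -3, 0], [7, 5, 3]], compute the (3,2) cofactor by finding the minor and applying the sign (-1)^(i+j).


To find cofactor C_{32}, delete row 3 and column 2.
The resulting 2x2 submatrix is: [[5, 4], [-2, 0]]
Minor M_{32} = 5*0 - 4*-2
  = 0 - -8 = 8
Sign = (-1)^(3+2) = (-1)^5 = -1
Cofactor C_{32} = -1 * 8 = -8

-8


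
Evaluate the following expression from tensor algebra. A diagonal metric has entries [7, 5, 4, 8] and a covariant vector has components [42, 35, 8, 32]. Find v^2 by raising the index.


To raise an index with a diagonal metric: v^i = v_i / g_{ii}.
For index 2: v_2 = 35, g_{22} = 5
v^2 = 35 / 5 = 7

7


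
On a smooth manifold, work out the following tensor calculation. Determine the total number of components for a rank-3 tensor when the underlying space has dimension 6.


The number of components of a rank-r tensor in d dimensions is d^r.
Here d = 6 and r = 3.
6^3 = 216

216


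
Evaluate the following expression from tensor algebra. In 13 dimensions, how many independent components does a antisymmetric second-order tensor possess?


A antisymmetric rank-2 tensor in d dimensions has d(d-1)/2 independent components.
d = 13
d(d-1)/2 = 13 * 12 / 2 = 156 / 2 = 78

78


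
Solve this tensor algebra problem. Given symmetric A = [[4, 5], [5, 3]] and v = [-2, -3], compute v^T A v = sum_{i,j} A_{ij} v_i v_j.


First compute Av:
(Av)_1 = 4*-2 + 5*-3 = -23
(Av)_2 = 5*-2 + 3*-3 = -19
Av = [-23, -19]
Then v^T (Av) = -2*-23 + -3*-19
= 46 + 57 = 103

103


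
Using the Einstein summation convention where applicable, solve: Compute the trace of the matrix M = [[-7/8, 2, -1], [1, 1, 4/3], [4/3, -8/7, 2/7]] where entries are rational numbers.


The trace is the sum of diagonal entries.
Diagonal: M[1,1] = -7/8, M[2,2] = 1, M[3,3] = 2/7
Tr(M) = -7/8 + 1 + 2/7
Computing step by step:
After adding M[1,1]: -7/8
After adding M[2,2]: 1/8
After adding M[3,3]: 23/56
Tr(M) = 23/56

23/56


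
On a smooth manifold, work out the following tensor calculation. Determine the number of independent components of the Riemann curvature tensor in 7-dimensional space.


The Riemann tensor in d dimensions has d^2(d^2 - 1)/12 independent components.
d = 7, so d^2 = 49
d^2 - 1 = 48
d^2(d^2 - 1) = 49 * 48 = 2352
Divide by 12: 2352 / 12 = 196

196


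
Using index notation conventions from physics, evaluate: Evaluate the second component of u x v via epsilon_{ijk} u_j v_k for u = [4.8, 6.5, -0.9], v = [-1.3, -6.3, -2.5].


(u x v)_2 = sum_{j,k} epsilon_{2jk} u_j v_k. Only permutations of (1,2,3) contribute; the two non-zero terms are:
eps_{213} u_1 v_3 = -1 * 4.8 * -2.5 = 12
eps_{231} u_3 v_1 = 1 * -0.9 * -1.3 = 1.17
(u x v)_2 = 13.17

13.17


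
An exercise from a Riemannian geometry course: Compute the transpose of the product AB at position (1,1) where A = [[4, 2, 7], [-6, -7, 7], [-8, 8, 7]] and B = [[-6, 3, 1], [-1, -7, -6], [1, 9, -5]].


(AB)^T_{ij} = (AB)_{ji} = sum_k A_{jk} B_{ki}.
For i=1, j=1 we need (AB)_{11}:
A_{11} * B_{11} = 4 * -6 = -24
A_{12} * B_{21} = 2 * -1 = -2
A_{13} * B_{31} = 7 * 1 = 7
Sum = -24 + -2 + 7 = -19

-19


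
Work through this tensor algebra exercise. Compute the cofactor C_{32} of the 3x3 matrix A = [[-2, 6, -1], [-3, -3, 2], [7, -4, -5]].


To find cofactor C_{32}, delete row 3 and column 2.
The resulting 2x2 submatrix is: [[-2, -1], [-3, 2]]
Minor M_{32} = -2*2 - -1*-3
  = -4 - 3 = -7
Sign = (-1)^(3+2) = (-1)^5 = -1
Cofactor C_{32} = -1 * -7 = 7

7


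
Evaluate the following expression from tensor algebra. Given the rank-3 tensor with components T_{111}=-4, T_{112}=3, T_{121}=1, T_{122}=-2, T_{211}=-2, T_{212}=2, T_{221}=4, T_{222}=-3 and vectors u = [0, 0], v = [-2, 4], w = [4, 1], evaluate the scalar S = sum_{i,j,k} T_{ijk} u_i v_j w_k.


S = sum over i,j,k of T_{ijk} u_i v_j w_k. Expanding all 8 terms:
T_{111}*u_1*v_1*w_1 = -4*0*-2*4 = 0  (running total: 0)
T_{112}*u_1*v_1*w_2 = 3*0*-2*1 = 0  (running total: 0)
T_{121}*u_1*v_2*w_1 = 1*0*4*4 = 0  (running total: 0)
T_{122}*u_1*v_2*w_2 = -2*0*4*1 = 0  (running total: 0)
T_{211}*u_2*v_1*w_1 = -2*0*-2*4 = 0  (running total: 0)
T_{212}*u_2*v_1*w_2 = 2*0*-2*1 = 0  (running total: 0)
T_{221}*u_2*v_2*w_1 = 4*0*4*4 = 0  (running total: 0)
T_{222}*u_2*v_2*w_2 = -3*0*4*1 = 0  (running total: 0)
S = 0

0


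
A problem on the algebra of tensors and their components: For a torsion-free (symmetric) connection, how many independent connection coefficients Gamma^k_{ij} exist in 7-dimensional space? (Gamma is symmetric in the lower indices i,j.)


Christoffel symbols Gamma^k_{ij} are symmetric in i,j, so there are d * d(d+1)/2 independent symbols.
d = 7
d(d+1)/2 = 7 * 8 / 2 = 28
Total = 7 * 28 = 196

196


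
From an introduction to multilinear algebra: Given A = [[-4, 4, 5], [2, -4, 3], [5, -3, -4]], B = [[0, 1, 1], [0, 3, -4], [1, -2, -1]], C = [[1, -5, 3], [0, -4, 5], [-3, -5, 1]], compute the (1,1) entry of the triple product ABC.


(ABC)_{11} = sum_m (AB)_{1m} C_{m1}. First compute row 1 of AB.
(AB)_{11} = -4*0 + 4*0 + 5*1 = 5
(AB)_{12} = -4*1 + 4*3 + 5*-2 = -2
(AB)_{13} = -4*1 + 4*-4 + 5*-1 = -25
Now contract with column 1 of C:
(AB)_{11} * C_{11} = 5 * 1 = 5
(AB)_{12} * C_{21} = -2 * 0 = 0
(AB)_{13} * C_{31} = -25 * -3 = 75
(ABC)_{11} = 5 + 0 + 75 = 80

80


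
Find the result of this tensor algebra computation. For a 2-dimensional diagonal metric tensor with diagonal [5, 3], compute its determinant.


For a diagonal metric, the determinant is the product of diagonal entries.
Diagonal entries: 5, 3
det(g) = 5 * 3 = 15

15


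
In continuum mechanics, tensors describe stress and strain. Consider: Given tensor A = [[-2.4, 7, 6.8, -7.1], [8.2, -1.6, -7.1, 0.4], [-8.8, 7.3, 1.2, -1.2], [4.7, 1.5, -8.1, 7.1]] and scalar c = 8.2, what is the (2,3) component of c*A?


Scalar multiplication: (cA)_{ij} = c * A_{ij}.
c = 8.2
A_{23} = -7.1
(cA)_{23} = 8.2 * -7.1 = -58.22

-58.22


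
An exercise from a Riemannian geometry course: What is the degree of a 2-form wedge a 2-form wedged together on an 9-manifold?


The degree of a wedge product is the sum of the degrees of the individual forms.
Degrees: 2, 2
Total degree = 2 + 2 = 4

4


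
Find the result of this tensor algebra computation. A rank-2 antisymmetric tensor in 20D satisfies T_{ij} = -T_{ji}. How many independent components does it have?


An antisymmetric rank-2 tensor satisfies A_{ij} = -A_{ji}, so diagonal entries are zero.
The independent components are the upper-triangular entries: C(n, 2) = n(n-1)/2.
n = 20
C(20, 2) = 20 * 19 / 2 = 380 / 2 = 190

190


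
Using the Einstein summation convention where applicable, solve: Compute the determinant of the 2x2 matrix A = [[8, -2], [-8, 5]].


For a 2x2 matrix [[a, b], [c, d]], det = a*d - b*c.
a = 8, b = -2, c = -8, d = 5
a*d = 8 * 5 = 40
b*c = -2 * -8 = 16
det = 40 - 16 = 24

24


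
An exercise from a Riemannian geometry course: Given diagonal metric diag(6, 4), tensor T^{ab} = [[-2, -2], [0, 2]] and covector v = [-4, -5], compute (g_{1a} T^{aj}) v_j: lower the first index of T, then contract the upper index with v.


Step 1: lower the first index. For a diagonal metric, g_{ia} T^{aj} = g_{ii} T^{ij} (no sum on i).
g_{11} = 6
S_1{}^1 = 6 * T^{11} = 6 * -2 = -12
S_1{}^2 = 6 * T^{12} = 6 * -2 = -12
Step 2: contract S_1{}^j with v_j.
S_1{}^1 * v_1 = -12 * -4 = 48
S_1{}^2 * v_2 = -12 * -5 = 60
Result = 48 + 60 = 108

108


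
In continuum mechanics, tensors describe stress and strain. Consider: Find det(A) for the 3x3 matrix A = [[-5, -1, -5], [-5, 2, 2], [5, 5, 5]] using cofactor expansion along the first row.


Expanding along the first row, det(A) = a11*M_11 - a12*M_12 + a13*M_13, where M_1j is the (1,j) minor.
Minor M_11 = 2*5 - 2*5 = 0
Minor M_12 = -5*5 - 2*5 = -35
Minor M_13 = -5*5 - 2*5 = -35
det = -5*(0) - -1*(-35) + -5*(-35)
    = 0 - 35 + 175
    = 140

140


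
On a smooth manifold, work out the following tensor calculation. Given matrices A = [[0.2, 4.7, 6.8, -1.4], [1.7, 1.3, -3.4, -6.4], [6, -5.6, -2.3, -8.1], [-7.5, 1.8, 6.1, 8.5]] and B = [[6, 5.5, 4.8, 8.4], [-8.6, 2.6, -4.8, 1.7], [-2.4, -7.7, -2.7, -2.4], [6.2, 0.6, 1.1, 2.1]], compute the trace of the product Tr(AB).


Tr(AB) = sum_i (AB)_{ii} where (AB)_{ii} = sum_k A_{ik} B_{ki}.
(AB)_{11} = 0.2*6 + 4.7*-8.6 + 6.8*-2.4 + -1.4*6.2 = -64.22
(AB)_{22} = 1.7*5.5 + 1.3*2.6 + -3.4*-7.7 + -6.4*0.6 = 35.07
(AB)_{33} = 6*4.8 + -5.6*-4.8 + -2.3*-2.7 + -8.1*1.1 = 52.98
(AB)_{44} = -7.5*8.4 + 1.8*1.7 + 6.1*-2.4 + 8.5*2.1 = -56.73
Tr(AB) = -64.22 + 35.07 + 52.98 + -56.73 = -32.9

-32.9


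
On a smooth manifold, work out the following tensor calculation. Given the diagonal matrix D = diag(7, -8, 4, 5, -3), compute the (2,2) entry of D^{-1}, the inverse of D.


For a diagonal matrix, the inverse has entries (D^{-1})_{ii} = 1/d_{ii}.
The diagonal entries are: d_{11} = 7, d_{22} = -8, d_{33} = 4, d_{44} = 5, d_{55} = -3
We need (D^{-1})_{22} = 1/d_{22} = 1/-8 = -1/8

-1/8


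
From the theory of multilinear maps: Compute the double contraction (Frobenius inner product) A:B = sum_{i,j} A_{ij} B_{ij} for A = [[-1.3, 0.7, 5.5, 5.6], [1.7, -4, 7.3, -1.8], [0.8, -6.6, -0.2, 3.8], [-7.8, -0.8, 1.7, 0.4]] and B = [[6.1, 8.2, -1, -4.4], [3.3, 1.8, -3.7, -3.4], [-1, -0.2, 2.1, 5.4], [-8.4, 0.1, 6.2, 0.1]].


A:B = sum over all i,j of A_{ij} * B_{ij}.
Row 1: -1.3*6.1=-7.93, 0.7*8.2=5.74, 5.5*-1=-5.5, 5.6*-4.4=-24.64 => row sum = -32.33
Row 2: 1.7*3.3=5.61, -4*1.8=-7.2, 7.3*-3.7=-27.01, -1.8*-3.4=6.12 => row sum = -22.48
Row 3: 0.8*-1=-0.8, -6.6*-0.2=1.32, -0.2*2.1=-0.42, 3.8*5.4=20.52 => row sum = 20.62
Row 4: -7.8*-8.4=65.52, -0.8*0.1=-0.08, 1.7*6.2=10.54, 0.4*0.1=0.04 => row sum = 76.02
Total = -32.33 + -22.48 + 20.62 + 76.02 = 41.83

41.83


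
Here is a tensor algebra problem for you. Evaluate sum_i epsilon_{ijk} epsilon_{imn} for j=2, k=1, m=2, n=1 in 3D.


Using the identity: epsilon_{ijk} epsilon_{imn} = delta_{jm} delta_{kn} - delta_{jn} delta_{km}.
delta_{22} = 1
delta_{11} = 1
delta_{21} = 0
delta_{12} = 0
Result = 1 * 1 - 0 * 0 = 1 - 0 = 1

1


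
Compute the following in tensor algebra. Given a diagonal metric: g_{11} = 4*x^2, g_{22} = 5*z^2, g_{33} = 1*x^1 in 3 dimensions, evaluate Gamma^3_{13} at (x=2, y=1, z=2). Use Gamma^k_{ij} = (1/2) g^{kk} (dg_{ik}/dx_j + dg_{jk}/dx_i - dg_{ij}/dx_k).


For a diagonal metric, Gamma^k_{ij} = (1/2) g^{kk} (dg_{ik}/dx_j + dg_{jk}/dx_i - dg_{ij}/dx_k).
The metric is diagonal, so g_{ab} = 0 for a != b.
At the given point: g_{11} = 16, g_{22} = 20, g_{33} = 2
g^{33} = 1/2
dg_{13}/dx_3 = 0 (off-diagonal)
dg_{33}/dx_1 = dg_{33}/dx_1 = 1
dg_{13}/dx_3 = 0 (off-diagonal)
Numerator = 0 + 1 - 0 = 1
Gamma^3_{13} = 1 / (2 * 2) = 1/4

1/4


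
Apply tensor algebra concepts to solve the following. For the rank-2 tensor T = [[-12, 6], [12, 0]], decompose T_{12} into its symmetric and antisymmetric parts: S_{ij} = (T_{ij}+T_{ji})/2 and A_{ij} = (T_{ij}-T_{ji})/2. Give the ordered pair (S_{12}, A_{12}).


T_{12} = 6
T_{21} = 12
S_{12} = (6 + 12)/2 = 18/2 = 9
A_{12} = (6 - 12)/2 = -6/2 = -3
Check: S + A = 9 + -3 = 6 = T_{12}.

(9, -3)


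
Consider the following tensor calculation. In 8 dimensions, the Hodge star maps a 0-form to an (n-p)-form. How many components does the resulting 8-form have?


The Hodge dual of a p-form on an n-dimensional manifold is an (n-p)-form.
n = 8, p = 0, so dual degree = 8 - 0 = 8
The number of components is C(n, n-p) = C(8, 8) = 1

1


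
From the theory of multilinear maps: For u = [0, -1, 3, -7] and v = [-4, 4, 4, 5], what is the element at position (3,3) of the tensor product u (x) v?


The outer product entry T_{ij} = u_i * v_j.
We need i=3, j=3.
u_3 = 3, v_3 = 4
T_{3,3} = 3 * 4 = 12

12


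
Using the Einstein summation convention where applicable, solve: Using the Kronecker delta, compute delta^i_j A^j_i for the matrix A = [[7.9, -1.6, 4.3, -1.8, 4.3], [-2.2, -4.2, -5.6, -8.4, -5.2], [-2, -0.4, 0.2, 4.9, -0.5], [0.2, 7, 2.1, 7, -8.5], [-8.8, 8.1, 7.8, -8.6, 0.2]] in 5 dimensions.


The contraction (trace) of a rank-2 tensor is the sum of its diagonal elements.
Diagonal entries: A[1,1] = 7.9, A[2,2] = -4.2, A[3,3] = 0.2, A[4,4] = 7, A[5,5] = 0.2
Tr(A) = 7.9 + -4.2 + 0.2 + 7 + 0.2 = 11.1

11.1


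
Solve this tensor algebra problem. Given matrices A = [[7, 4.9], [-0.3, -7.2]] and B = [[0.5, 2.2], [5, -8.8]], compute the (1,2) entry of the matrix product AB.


(AB)_{ij} = sum_k A_{ik} B_{kj}.
For i=1, j=2:
A_{11} * B_{12} = 7 * 2.2 = 15.4
A_{12} * B_{22} = 4.9 * -8.8 = -43.12
Sum = 15.4 + -43.12 = -27.72

-27.72


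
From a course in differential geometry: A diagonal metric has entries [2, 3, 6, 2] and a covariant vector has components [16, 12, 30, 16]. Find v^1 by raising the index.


To raise an index with a diagonal metric: v^i = v_i / g_{ii}.
For index 1: v_1 = 16, g_{11} = 2
v^1 = 16 / 2 = 8

8


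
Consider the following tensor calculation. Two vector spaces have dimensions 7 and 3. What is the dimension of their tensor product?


The dimension of a tensor product is the product of dimensions.
dim(V) = 7, dim(W) = 3
dim(V (x) W) = 7 * 3 = 21

21


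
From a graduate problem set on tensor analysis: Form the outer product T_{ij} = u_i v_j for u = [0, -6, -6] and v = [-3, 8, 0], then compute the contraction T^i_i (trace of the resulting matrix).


The outer product gives T_{ij} = u_i v_j.
The trace (contraction) is Tr(T) = sum_i T_{ii} = sum_i u_i v_i.
Diagonal entries:
T_{11} = u_1 * v_1 = 0 * -3 = 0
T_{22} = u_2 * v_2 = -6 * 8 = -48
T_{33} = u_3 * v_3 = -6 * 0 = 0
Tr(T) = 0 + -48 + 0 = -48

-48


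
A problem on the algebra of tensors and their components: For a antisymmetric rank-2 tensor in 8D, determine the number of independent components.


A antisymmetric rank-2 tensor in d dimensions has d(d-1)/2 independent components.
d = 8
d(d-1)/2 = 8 * 7 / 2 = 56 / 2 = 28

28


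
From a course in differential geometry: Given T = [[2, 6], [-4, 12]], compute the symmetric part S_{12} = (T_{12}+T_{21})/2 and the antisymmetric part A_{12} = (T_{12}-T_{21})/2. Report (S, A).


T_{12} = 6
T_{21} = -4
S_{12} = (6 + -4)/2 = 2/2 = 1
A_{12} = (6 - -4)/2 = 10/2 = 5
Check: S + A = 1 + 5 = 6 = T_{12}.

(1, 5)


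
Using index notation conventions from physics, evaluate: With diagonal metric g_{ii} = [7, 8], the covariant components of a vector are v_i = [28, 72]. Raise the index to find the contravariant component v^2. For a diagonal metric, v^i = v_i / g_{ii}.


To raise an index with a diagonal metric: v^i = v_i / g_{ii}.
For index 2: v_2 = 72, g_{22} = 8
v^2 = 72 / 8 = 9

9


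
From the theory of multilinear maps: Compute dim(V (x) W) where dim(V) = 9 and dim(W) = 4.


The dimension of a tensor product is the product of dimensions.
dim(V) = 9, dim(W) = 4
dim(V (x) W) = 9 * 4 = 36

36


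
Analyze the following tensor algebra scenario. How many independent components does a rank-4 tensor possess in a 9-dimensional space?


The number of components of a rank-r tensor in d dimensions is d^r.
Here d = 9 and r = 4.
9^4 = 6561

6561


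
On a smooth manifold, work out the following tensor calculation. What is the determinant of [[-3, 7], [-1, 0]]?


For a 2x2 matrix [[a, b], [c, d]], det = a*d - b*c.
a = -3, b = 7, c = -1, d = 0
a*d = -3 * 0 = 0
b*c = 7 * -1 = -7
det = 0 - -7 = 7

7


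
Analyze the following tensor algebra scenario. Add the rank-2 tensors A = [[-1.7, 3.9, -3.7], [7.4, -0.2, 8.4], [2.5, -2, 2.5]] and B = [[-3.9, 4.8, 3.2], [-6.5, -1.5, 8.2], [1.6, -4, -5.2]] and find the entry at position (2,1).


Tensor addition is component-wise: (A + B)_{ij} = A_{ij} + B_{ij}.
A_{21} = 7.4
B_{21} = -6.5
(A + B)_{21} = 7.4 + -6.5 = 0.9

0.9


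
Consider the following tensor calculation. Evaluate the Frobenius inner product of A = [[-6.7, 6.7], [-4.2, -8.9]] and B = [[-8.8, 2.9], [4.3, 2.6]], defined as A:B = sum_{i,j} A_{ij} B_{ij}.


A:B = sum over all i,j of A_{ij} * B_{ij}.
Row 1: -6.7*-8.8=58.96, 6.7*2.9=19.43 => row sum = 78.39
Row 2: -4.2*4.3=-18.06, -8.9*2.6=-23.14 => row sum = -41.2
Total = 78.39 + -41.2 = 37.19

37.19


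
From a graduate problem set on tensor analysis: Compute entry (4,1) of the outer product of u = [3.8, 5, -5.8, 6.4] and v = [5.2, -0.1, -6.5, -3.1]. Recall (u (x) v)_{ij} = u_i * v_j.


The outer product entry T_{ij} = u_i * v_j.
We need i=4, j=1.
u_4 = 6.4, v_1 = 5.2
T_{4,1} = 6.4 * 5.2 = 33.28

33.28


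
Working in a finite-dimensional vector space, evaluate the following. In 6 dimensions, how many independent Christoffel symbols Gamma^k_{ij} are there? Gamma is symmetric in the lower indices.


Christoffel symbols Gamma^k_{ij} are symmetric in i,j, so there are d * d(d+1)/2 independent symbols.
d = 6
d(d+1)/2 = 6 * 7 / 2 = 21
Total = 6 * 21 = 126

126


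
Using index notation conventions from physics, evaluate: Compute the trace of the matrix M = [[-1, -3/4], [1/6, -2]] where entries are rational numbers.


The trace is the sum of diagonal entries.
Diagonal: M[1,1] = -1, M[2,2] = -2
Tr(M) = -1 + -2
Computing step by step:
After adding M[1,1]: -1
After adding M[2,2]: -3
Tr(M) = -3

-3


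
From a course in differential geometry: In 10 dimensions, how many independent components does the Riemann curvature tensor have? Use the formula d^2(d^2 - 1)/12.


The Riemann tensor in d dimensions has d^2(d^2 - 1)/12 independent components.
d = 10, so d^2 = 100
d^2 - 1 = 99
d^2(d^2 - 1) = 100 * 99 = 9900
Divide by 12: 9900 / 12 = 825

825


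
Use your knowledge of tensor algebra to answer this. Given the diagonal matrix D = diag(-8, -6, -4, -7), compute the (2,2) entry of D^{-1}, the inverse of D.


For a diagonal matrix, the inverse has entries (D^{-1})_{ii} = 1/d_{ii}.
The diagonal entries are: d_{11} = -8, d_{22} = -6, d_{33} = -4, d_{44} = -7
We need (D^{-1})_{22} = 1/d_{22} = 1/-6 = -1/6

-1/6


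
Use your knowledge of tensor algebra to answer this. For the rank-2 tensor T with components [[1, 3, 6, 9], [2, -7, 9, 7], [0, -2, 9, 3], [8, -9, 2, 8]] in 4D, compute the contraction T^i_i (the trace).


The contraction (trace) of a rank-2 tensor is the sum of its diagonal elements.
Diagonal entries: A[1,1] = 1, A[2,2] = -7, A[3,3] = 9, A[4,4] = 8
Tr(A) = 1 + -7 + 9 + 8 = 11

11


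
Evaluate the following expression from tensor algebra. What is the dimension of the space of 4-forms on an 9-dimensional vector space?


The dimension of the space of p-forms on an n-dimensional space is C(n, p).
n = 9, p = 4
C(9, 4) = 9! / (4! * 5!) = 126

126


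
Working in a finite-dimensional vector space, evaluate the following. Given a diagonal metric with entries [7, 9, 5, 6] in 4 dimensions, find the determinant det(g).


For a diagonal metric, the determinant is the product of diagonal entries.
Diagonal entries: 7, 9, 5, 6
det(g) = 7 * 9 * 5 * 6 = 1890

1890
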